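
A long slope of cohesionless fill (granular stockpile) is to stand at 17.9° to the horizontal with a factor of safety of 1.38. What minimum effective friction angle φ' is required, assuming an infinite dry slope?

φ' = 24.0°

FS = tanφ'/tanβ ⇒ tanφ' = FS · tanβ = 1.38 · tan17.9° = 0.4457
φ' = arctan(0.4457) = 24.02°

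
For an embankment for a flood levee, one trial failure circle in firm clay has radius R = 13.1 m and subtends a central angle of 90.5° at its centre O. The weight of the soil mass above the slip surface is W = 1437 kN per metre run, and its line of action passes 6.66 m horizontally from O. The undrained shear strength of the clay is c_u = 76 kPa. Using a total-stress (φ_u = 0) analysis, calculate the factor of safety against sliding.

Taking moments about the centre O, the resisting moment is provided by the undrained shear strength acting along the arc:
Arc length L_a = R·θ = 13.1·(90.5°·π/180) = 13.1·1.5795 = 20.69 m
M_R = c_u·L_a·R = 76·20.69·13.1 = 20600.7 kN·m/m
M_D = W·d = 1437·6.66 = 9570.4 kN·m/m
FS = M_R / M_D = 20600.7 / 9570.4 = 2.153

FS = 2.15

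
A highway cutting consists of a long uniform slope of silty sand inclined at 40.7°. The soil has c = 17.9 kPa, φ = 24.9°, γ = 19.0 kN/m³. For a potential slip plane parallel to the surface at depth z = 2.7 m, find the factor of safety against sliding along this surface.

FS = 1.25

For an infinite slope with a slip plane parallel to the surface (no pore pressure): FS = [c + γz cos²β tanφ] / [γz sinβ cosβ].
γz = 19.0·2.7 = 51.30 kN/m²
Numerator = 17.9 + 51.30·cos²40.7°·tan24.9° = 17.9 + 51.30·0.5748·0.4642 = 31.587 kPa
Denominator = 51.30·sin40.7°·cos40.7° = 51.30·0.6521·0.7581 = 25.362 kPa
FS = 31.587 / 25.362 = 1.245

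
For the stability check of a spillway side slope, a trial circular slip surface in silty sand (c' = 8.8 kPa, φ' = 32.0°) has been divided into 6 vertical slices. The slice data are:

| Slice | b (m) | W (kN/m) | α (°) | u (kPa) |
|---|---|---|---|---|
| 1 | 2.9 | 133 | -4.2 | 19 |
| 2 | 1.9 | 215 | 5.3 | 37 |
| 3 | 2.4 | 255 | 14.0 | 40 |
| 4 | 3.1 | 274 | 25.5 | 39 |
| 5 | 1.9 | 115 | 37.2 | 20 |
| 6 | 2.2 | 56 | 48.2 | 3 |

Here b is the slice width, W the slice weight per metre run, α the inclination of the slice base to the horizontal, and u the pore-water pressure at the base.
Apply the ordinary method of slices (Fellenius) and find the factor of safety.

FS = 1.63

Ordinary method of slices: FS = Σ[c'·Δl_i + (W_i cosα_i − u_i·Δl_i)·tanφ'] / Σ W_i sinα_i, with Δl_i = b_i / cosα_i.
Slice 1: Δl = 2.9/cos(-4.2°) = 2.908 m; N'_1 = 133·cos(-4.2°) − 19·2.908 = 77.4; c'Δl = 25.59; W sinα = -9.7
Slice 2: Δl = 1.9/cos5.3° = 1.908 m; N'_2 = 215·cos5.3° − 37·1.908 = 143.5; c'Δl = 16.79; W sinα = 19.9
Slice 3: Δl = 2.4/cos14.0° = 2.473 m; N'_3 = 255·cos14.0° − 40·2.473 = 148.5; c'Δl = 21.77; W sinα = 61.7
Slice 4: Δl = 3.1/cos25.5° = 3.435 m; N'_4 = 274·cos25.5° − 39·3.435 = 113.4; c'Δl = 30.22; W sinα = 118.0
Slice 5: Δl = 1.9/cos37.2° = 2.385 m; N'_5 = 115·cos37.2° − 20·2.385 = 43.9; c'Δl = 20.99; W sinα = 69.5
Slice 6: Δl = 2.2/cos48.2° = 3.301 m; N'_6 = 56·cos48.2° − 3·3.301 = 27.4; c'Δl = 29.05; W sinα = 41.7
Σc'Δl = 144.4 kN/m; ΣN' = 554.0 kN/m; ΣW sinα = 301.0 kN/m
Resisting = 144.4 + 554.0·tan32.0° = 144.4 + 346.2 = 490.6 kN/m
FS = 490.6 / 301.0 = 1.630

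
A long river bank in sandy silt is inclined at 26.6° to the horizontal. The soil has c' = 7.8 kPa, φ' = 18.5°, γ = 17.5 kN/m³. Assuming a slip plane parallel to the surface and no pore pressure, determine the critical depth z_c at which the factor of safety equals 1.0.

z_c = 3.35 m

Setting FS = 1.00 in FS = [c' + γz cos²β tanφ'] / [γz sinβ cosβ] and solving for z:
z = c' / [γ cosβ (FS·sinβ − cosβ·tanφ')]
  = 7.8 / [17.5·cos26.6°·(1.00·sin26.6° − cos26.6°·tan18.5°)]
  = 7.8 / [17.5·0.8942·(1.00·0.4478 − 0.8942·0.3346)]
  = 7.8 / 2.3249 = 3.355 m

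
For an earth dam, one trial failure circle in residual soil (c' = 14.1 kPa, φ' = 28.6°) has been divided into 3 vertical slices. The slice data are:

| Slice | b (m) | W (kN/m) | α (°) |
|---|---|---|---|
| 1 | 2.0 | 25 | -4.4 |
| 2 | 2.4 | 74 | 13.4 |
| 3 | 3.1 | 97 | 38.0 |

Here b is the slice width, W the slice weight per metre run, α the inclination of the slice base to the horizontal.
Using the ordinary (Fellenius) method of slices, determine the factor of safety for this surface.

Ordinary method of slices: FS = Σ[c'·Δl_i + (W_i cosα_i)·tanφ'] / Σ W_i sinα_i, with Δl_i = b_i / cosα_i.
Slice 1: Δl = 2.0/cos(-4.4°) = 2.006 m; N'_1 = 25·cos(-4.4°) = 24.9; c'Δl = 28.28; W sinα = -1.9
Slice 2: Δl = 2.4/cos13.4° = 2.467 m; N'_2 = 74·cos13.4° = 72.0; c'Δl = 34.79; W sinα = 17.1
Slice 3: Δl = 3.1/cos38.0° = 3.934 m; N'_3 = 97·cos38.0° = 76.4; c'Δl = 55.47; W sinα = 59.7
Σc'Δl = 118.5 kN/m; ΣN' = 173.3 kN/m; ΣW sinα = 75.0 kN/m
Resisting = 118.5 + 173.3·tan28.6° = 118.5 + 94.5 = 213.1 kN/m
FS = 213.1 / 75.0 = 2.843

FS = 2.84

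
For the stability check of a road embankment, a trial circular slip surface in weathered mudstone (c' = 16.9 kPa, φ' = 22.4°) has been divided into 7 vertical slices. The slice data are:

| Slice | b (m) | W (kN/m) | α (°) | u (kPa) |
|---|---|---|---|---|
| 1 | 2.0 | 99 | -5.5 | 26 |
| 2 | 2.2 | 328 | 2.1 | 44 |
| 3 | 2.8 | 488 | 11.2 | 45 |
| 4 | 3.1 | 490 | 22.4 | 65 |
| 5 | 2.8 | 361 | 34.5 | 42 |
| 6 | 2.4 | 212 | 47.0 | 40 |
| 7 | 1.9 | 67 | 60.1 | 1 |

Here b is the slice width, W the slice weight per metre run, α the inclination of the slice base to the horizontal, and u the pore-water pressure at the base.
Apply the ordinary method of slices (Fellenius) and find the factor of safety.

Ordinary method of slices: FS = Σ[c'·Δl_i + (W_i cosα_i − u_i·Δl_i)·tanφ'] / Σ W_i sinα_i, with Δl_i = b_i / cosα_i.
Slice 1: Δl = 2.0/cos(-5.5°) = 2.009 m; N'_1 = 99·cos(-5.5°) − 26·2.009 = 46.3; c'Δl = 33.96; W sinα = -9.5
Slice 2: Δl = 2.2/cos2.1° = 2.201 m; N'_2 = 328·cos2.1° − 44·2.201 = 230.9; c'Δl = 37.20; W sinα = 12.0
Slice 3: Δl = 2.8/cos11.2° = 2.854 m; N'_3 = 488·cos11.2° − 45·2.854 = 350.3; c'Δl = 48.24; W sinα = 94.8
Slice 4: Δl = 3.1/cos22.4° = 3.353 m; N'_4 = 490·cos22.4° − 65·3.353 = 235.1; c'Δl = 56.67; W sinα = 186.7
Slice 5: Δl = 2.8/cos34.5° = 3.398 m; N'_5 = 361·cos34.5° − 42·3.398 = 154.8; c'Δl = 57.42; W sinα = 204.5
Slice 6: Δl = 2.4/cos47.0° = 3.519 m; N'_6 = 212·cos47.0° − 40·3.519 = 3.8; c'Δl = 59.47; W sinα = 155.0
Slice 7: Δl = 1.9/cos60.1° = 3.812 m; N'_7 = 67·cos60.1° − 1·3.812 = 29.6; c'Δl = 64.41; W sinα = 58.1
Σc'Δl = 357.4 kN/m; ΣN' = 1050.8 kN/m; ΣW sinα = 701.6 kN/m
Resisting = 357.4 + 1050.8·tan22.4° = 357.4 + 433.1 = 790.5 kN/m
FS = 790.5 / 701.6 = 1.127

FS = 1.13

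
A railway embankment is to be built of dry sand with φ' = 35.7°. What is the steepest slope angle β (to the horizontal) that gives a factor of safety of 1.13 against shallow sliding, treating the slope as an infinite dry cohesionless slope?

For an infinite dry cohesionless slope FS = tanφ'/tanβ, so tanβ = tanφ' / FS.
tanβ = tan35.7° / 1.13 = 0.7186 / 1.13 = 0.6359
β = arctan(0.6359) = 32.45°

β = 32.5°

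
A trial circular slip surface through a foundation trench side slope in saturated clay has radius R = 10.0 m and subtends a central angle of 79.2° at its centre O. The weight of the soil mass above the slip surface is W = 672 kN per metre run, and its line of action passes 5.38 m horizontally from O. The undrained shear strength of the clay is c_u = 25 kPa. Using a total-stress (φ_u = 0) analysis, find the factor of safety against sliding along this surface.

Taking moments about the centre O, the resisting moment is provided by the undrained shear strength acting along the arc:
Arc length L_a = R·θ = 10.0·(79.2°·π/180) = 10.0·1.3823 = 13.82 m
M_R = c_u·L_a·R = 25·13.82·10.0 = 3455.8 kN·m/m
M_D = W·d = 672·5.38 = 3615.4 kN·m/m
FS = M_R / M_D = 3455.8 / 3615.4 = 0.956

FS = 0.96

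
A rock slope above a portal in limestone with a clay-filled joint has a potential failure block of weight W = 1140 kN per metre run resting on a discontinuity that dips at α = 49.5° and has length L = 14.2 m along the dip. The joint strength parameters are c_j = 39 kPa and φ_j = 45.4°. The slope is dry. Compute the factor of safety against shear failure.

FS = 1.50

Resolving the block weight along and normal to the plane and applying the Mohr–Coulomb strength on the joint:
N' = W cosα = 1140·cos49.5° = 740.4 kN/m
Driving force T = W sinα = 1140·sin49.5° = 866.9 kN/m
Resisting force R = c_j·L + N'·tanφ_j = 39·14.2 + 740.4·tan45.4° = 553.8 + 750.8 = 1304.6 kN/m
FS = R / T = 1304.6 / 866.9 = 1.505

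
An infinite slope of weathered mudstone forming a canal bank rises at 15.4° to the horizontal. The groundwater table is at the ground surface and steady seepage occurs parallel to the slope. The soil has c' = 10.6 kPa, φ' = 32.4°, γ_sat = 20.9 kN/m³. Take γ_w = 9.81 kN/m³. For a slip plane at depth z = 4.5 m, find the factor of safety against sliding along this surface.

FS = 1.66

With seepage parallel to the slope and the water table at the surface, the effective normal stress on the slip plane uses the buoyant unit weight γ' = γ_sat − γ_w while the driving shear stress uses γ_sat:
FS = [c' + γ' z cos²β tanφ'] / [γ_sat z sinβ cosβ]
γ' = 20.9 − 9.81 = 11.09 kN/m³
Numerator = 10.6 + 11.09·4.5·cos²15.4°·tan32.4° = 10.6 + 11.09·4.5·0.9295·0.6346 = 40.037 kPa
Denominator = 20.9·4.5·sin15.4°·cos15.4° = 20.9·4.5·0.2656·0.9641 = 24.079 kPa
FS = 40.037 / 24.079 = 1.663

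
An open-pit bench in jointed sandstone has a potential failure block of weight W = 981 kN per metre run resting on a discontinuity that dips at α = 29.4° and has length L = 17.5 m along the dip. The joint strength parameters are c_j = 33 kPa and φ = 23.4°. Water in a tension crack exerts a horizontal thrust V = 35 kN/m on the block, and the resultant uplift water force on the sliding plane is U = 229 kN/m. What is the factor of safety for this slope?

Resolving the block weight along and normal to the plane and applying the Mohr–Coulomb strength on the joint:
N' = W cosα − U − V sinα = 981·cos29.4° − 229 − 35·sin29.4° = 608.5 kN/m
Driving force T = W sinα + V cosα = 981·sin29.4° + 35·cos29.4° = 512.1 kN/m
Resisting force R = c_j·L + N'·tanφ = 33·17.5 + 608.5·tan23.4° = 577.5 + 263.3 = 840.8 kN/m
FS = R / T = 840.8 / 512.1 = 1.642

FS = 1.64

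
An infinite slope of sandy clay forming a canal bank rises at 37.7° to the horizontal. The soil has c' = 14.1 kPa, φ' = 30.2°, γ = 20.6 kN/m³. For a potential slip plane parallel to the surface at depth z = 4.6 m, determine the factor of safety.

For an infinite slope with a slip plane parallel to the surface (no pore pressure): FS = [c' + γz cos²β tanφ'] / [γz sinβ cosβ].
γz = 20.6·4.6 = 94.76 kN/m²
Numerator = 14.1 + 94.76·cos²37.7°·tan30.2° = 14.1 + 94.76·0.6260·0.5820 = 48.627 kPa
Denominator = 94.76·sin37.7°·cos37.7° = 94.76·0.6115·0.7912 = 45.850 kPa
FS = 48.627 / 45.850 = 1.061

FS = 1.06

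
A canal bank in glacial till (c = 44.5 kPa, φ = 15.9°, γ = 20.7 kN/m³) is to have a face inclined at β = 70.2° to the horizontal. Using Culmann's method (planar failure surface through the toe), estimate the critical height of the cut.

Culmann's analysis gives the critical failure plane at α_cr = (β + φ)/2 = (70.2 + 15.9)/2 = 43.1°, and the critical height
H_c = (4c/γ) · sinβ cosφ / [1 − cos(β − φ)]
    = (4·44.5/20.7) · sin70.2°·cos15.9° / [1 − cos(54.3°)]
    = 8.599 · 0.9409·0.9617 / [1 − 0.5835]
    = 8.599 · 0.9049 / 0.4165
    = 18.68 m

H_c = 18.68 m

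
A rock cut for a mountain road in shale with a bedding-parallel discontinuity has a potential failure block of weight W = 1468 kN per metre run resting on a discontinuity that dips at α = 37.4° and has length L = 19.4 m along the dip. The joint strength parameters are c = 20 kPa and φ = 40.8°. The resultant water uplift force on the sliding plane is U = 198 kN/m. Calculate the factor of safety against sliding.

Resolving the block weight along and normal to the plane and applying the Mohr–Coulomb strength on the joint:
N' = W cosα − U = 1468·cos37.4° − 198 = 968.2 kN/m
Driving force T = W sinα = 1468·sin37.4° = 891.6 kN/m
Resisting force R = c·L + N'·tanφ = 20·19.4 + 968.2·tan40.8° = 388.0 + 835.7 = 1223.7 kN/m
FS = R / T = 1223.7 / 891.6 = 1.372

FS = 1.37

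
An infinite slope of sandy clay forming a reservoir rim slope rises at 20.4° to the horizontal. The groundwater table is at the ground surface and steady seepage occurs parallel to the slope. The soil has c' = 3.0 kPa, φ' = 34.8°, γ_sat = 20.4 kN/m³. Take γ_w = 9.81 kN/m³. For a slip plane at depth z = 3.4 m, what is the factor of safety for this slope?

With seepage parallel to the slope and the water table at the surface, the effective normal stress on the slip plane uses the buoyant unit weight γ' = γ_sat − γ_w while the driving shear stress uses γ_sat:
FS = [c' + γ' z cos²β tanφ'] / [γ_sat z sinβ cosβ]
γ' = 20.4 − 9.81 = 10.59 kN/m³
Numerator = 3.0 + 10.59·3.4·cos²20.4°·tan34.8° = 3.0 + 10.59·3.4·0.8785·0.6950 = 24.984 kPa
Denominator = 20.4·3.4·sin20.4°·cos20.4° = 20.4·3.4·0.3486·0.9373 = 22.661 kPa
FS = 24.984 / 22.661 = 1.103

FS = 1.10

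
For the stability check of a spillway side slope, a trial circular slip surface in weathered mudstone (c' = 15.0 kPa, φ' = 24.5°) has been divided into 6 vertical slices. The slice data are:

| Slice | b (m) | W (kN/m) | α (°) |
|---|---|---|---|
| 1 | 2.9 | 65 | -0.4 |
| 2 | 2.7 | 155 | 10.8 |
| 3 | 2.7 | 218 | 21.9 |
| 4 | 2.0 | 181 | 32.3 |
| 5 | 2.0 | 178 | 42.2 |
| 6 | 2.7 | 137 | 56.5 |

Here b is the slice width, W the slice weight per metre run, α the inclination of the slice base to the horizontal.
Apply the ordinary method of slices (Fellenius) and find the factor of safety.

FS = 1.44

Ordinary method of slices: FS = Σ[c'·Δl_i + (W_i cosα_i)·tanφ'] / Σ W_i sinα_i, with Δl_i = b_i / cosα_i.
Slice 1: Δl = 2.9/cos(-0.4°) = 2.900 m; N'_1 = 65·cos(-0.4°) = 65.0; c'Δl = 43.50; W sinα = -0.5
Slice 2: Δl = 2.7/cos10.8° = 2.749 m; N'_2 = 155·cos10.8° = 152.3; c'Δl = 41.23; W sinα = 29.0
Slice 3: Δl = 2.7/cos21.9° = 2.910 m; N'_3 = 218·cos21.9° = 202.3; c'Δl = 43.65; W sinα = 81.3
Slice 4: Δl = 2.0/cos32.3° = 2.366 m; N'_4 = 181·cos32.3° = 153.0; c'Δl = 35.49; W sinα = 96.7
Slice 5: Δl = 2.0/cos42.2° = 2.700 m; N'_5 = 178·cos42.2° = 131.9; c'Δl = 40.50; W sinα = 119.6
Slice 6: Δl = 2.7/cos56.5° = 4.892 m; N'_6 = 137·cos56.5° = 75.6; c'Δl = 73.38; W sinα = 114.2
Σc'Δl = 277.7 kN/m; ΣN' = 780.0 kN/m; ΣW sinα = 440.4 kN/m
Resisting = 277.7 + 780.0·tan24.5° = 277.7 + 355.5 = 633.2 kN/m
FS = 633.2 / 440.4 = 1.438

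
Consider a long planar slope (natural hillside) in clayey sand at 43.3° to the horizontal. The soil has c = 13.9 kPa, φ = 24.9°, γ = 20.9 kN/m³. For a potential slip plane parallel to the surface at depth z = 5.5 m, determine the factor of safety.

For an infinite slope with a slip plane parallel to the surface (no pore pressure): FS = [c + γz cos²β tanφ] / [γz sinβ cosβ].
γz = 20.9·5.5 = 114.95 kN/m²
Numerator = 13.9 + 114.95·cos²43.3°·tan24.9° = 13.9 + 114.95·0.5297·0.4642 = 42.161 kPa
Denominator = 114.95·sin43.3°·cos43.3° = 114.95·0.6858·0.7278 = 57.374 kPa
FS = 42.161 / 57.374 = 0.735

FS = 0.73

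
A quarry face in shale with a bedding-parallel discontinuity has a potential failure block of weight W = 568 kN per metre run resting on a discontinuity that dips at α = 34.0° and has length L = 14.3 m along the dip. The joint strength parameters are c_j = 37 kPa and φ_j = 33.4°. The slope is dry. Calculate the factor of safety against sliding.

FS = 2.64

Resolving the block weight along and normal to the plane and applying the Mohr–Coulomb strength on the joint:
N' = W cosα = 568·cos34.0° = 470.9 kN/m
Driving force T = W sinα = 568·sin34.0° = 317.6 kN/m
Resisting force R = c_j·L + N'·tanφ_j = 37·14.3 + 470.9·tan33.4° = 529.1 + 310.5 = 839.6 kN/m
FS = R / T = 839.6 / 317.6 = 2.643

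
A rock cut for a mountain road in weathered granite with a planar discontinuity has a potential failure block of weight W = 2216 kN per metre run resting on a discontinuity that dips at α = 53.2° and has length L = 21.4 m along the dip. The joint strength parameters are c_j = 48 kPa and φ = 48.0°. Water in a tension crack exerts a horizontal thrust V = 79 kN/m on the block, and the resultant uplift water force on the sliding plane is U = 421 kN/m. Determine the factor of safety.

FS = 1.08

Resolving the block weight along and normal to the plane and applying the Mohr–Coulomb strength on the joint:
N' = W cosα − U − V sinα = 2216·cos53.2° − 421 − 79·sin53.2° = 843.2 kN/m
Driving force T = W sinα + V cosα = 2216·sin53.2° + 79·cos53.2° = 1821.7 kN/m
Resisting force R = c_j·L + N'·tanφ = 48·21.4 + 843.2·tan48.0° = 1027.2 + 936.4 = 1963.6 kN/m
FS = R / T = 1963.6 / 1821.7 = 1.078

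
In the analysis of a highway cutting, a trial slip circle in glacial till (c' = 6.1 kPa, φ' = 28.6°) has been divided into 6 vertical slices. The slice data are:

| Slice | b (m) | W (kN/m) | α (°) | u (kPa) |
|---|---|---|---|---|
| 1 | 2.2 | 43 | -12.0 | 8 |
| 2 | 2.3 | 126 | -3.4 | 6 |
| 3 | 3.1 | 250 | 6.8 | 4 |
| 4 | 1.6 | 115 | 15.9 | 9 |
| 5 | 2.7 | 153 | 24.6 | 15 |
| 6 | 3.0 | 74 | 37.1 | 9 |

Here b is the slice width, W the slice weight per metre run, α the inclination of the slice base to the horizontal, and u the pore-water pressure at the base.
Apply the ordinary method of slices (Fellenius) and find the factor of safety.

FS = 2.73

Ordinary method of slices: FS = Σ[c'·Δl_i + (W_i cosα_i − u_i·Δl_i)·tanφ'] / Σ W_i sinα_i, with Δl_i = b_i / cosα_i.
Slice 1: Δl = 2.2/cos(-12.0°) = 2.249 m; N'_1 = 43·cos(-12.0°) − 8·2.249 = 24.1; c'Δl = 13.72; W sinα = -8.9
Slice 2: Δl = 2.3/cos(-3.4°) = 2.304 m; N'_2 = 126·cos(-3.4°) − 6·2.304 = 112.0; c'Δl = 14.05; W sinα = -7.5
Slice 3: Δl = 3.1/cos6.8° = 3.122 m; N'_3 = 250·cos6.8° − 4·3.122 = 235.8; c'Δl = 19.04; W sinα = 29.6
Slice 4: Δl = 1.6/cos15.9° = 1.664 m; N'_4 = 115·cos15.9° − 9·1.664 = 95.6; c'Δl = 10.15; W sinα = 31.5
Slice 5: Δl = 2.7/cos24.6° = 2.970 m; N'_5 = 153·cos24.6° − 15·2.970 = 94.6; c'Δl = 18.11; W sinα = 63.7
Slice 6: Δl = 3.0/cos37.1° = 3.761 m; N'_6 = 74·cos37.1° − 9·3.761 = 25.2; c'Δl = 22.94; W sinα = 44.6
Σc'Δl = 98.0 kN/m; ΣN' = 587.1 kN/m; ΣW sinα = 153.0 kN/m
Resisting = 98.0 + 587.1·tan28.6° = 98.0 + 320.1 = 418.1 kN/m
FS = 418.1 / 153.0 = 2.733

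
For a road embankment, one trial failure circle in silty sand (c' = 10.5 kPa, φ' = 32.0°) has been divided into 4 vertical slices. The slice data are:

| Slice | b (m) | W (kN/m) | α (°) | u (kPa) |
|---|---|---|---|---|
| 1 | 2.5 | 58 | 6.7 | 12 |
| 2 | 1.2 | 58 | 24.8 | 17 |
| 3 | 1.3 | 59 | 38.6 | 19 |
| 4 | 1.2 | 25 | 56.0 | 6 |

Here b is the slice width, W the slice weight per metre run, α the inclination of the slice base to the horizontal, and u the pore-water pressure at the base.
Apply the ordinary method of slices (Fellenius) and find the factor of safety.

Ordinary method of slices: FS = Σ[c'·Δl_i + (W_i cosα_i − u_i·Δl_i)·tanφ'] / Σ W_i sinα_i, with Δl_i = b_i / cosα_i.
Slice 1: Δl = 2.5/cos6.7° = 2.517 m; N'_1 = 58·cos6.7° − 12·2.517 = 27.4; c'Δl = 26.43; W sinα = 6.8
Slice 2: Δl = 1.2/cos24.8° = 1.322 m; N'_2 = 58·cos24.8° − 17·1.322 = 30.2; c'Δl = 13.88; W sinα = 24.3
Slice 3: Δl = 1.3/cos38.6° = 1.663 m; N'_3 = 59·cos38.6° − 19·1.663 = 14.5; c'Δl = 17.47; W sinα = 36.8
Slice 4: Δl = 1.2/cos56.0° = 2.146 m; N'_4 = 25·cos56.0° − 6·2.146 = 1.1; c'Δl = 22.53; W sinα = 20.7
Σc'Δl = 80.3 kN/m; ΣN' = 73.2 kN/m; ΣW sinα = 88.6 kN/m
Resisting = 80.3 + 73.2·tan32.0° = 80.3 + 45.7 = 126.0 kN/m
FS = 126.0 / 88.6 = 1.422

FS = 1.42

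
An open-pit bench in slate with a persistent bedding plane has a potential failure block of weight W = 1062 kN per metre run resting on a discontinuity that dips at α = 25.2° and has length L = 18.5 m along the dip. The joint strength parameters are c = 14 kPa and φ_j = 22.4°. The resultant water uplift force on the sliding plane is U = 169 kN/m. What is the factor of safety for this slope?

FS = 1.29

Resolving the block weight along and normal to the plane and applying the Mohr–Coulomb strength on the joint:
N' = W cosα − U = 1062·cos25.2° − 169 = 791.9 kN/m
Driving force T = W sinα = 1062·sin25.2° = 452.2 kN/m
Resisting force R = c·L + N'·tanφ_j = 14·18.5 + 791.9·tan22.4° = 259.0 + 326.4 = 585.4 kN/m
FS = R / T = 585.4 / 452.2 = 1.295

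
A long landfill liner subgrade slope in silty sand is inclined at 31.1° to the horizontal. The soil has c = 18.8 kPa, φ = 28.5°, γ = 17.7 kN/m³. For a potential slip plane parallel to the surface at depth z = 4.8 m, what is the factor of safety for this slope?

For an infinite slope with a slip plane parallel to the surface (no pore pressure): FS = [c + γz cos²β tanφ] / [γz sinβ cosβ].
γz = 17.7·4.8 = 84.96 kN/m²
Numerator = 18.8 + 84.96·cos²31.1°·tan28.5° = 18.8 + 84.96·0.7332·0.5430 = 52.622 kPa
Denominator = 84.96·sin31.1°·cos31.1° = 84.96·0.5165·0.8563 = 37.577 kPa
FS = 52.622 / 37.577 = 1.400

FS = 1.40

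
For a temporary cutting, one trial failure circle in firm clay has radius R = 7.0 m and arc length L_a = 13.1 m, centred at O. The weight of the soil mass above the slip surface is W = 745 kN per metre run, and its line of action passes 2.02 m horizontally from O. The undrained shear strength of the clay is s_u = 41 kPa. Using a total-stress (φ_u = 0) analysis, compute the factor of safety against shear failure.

FS = 2.50

Taking moments about the centre O, the resisting moment is provided by the undrained shear strength acting along the arc:
M_R = s_u·L_a·R = 41·13.10·7.0 = 3759.7 kN·m/m
M_D = W·d = 745·2.02 = 1504.9 kN·m/m
FS = M_R / M_D = 3759.7 / 1504.9 = 2.498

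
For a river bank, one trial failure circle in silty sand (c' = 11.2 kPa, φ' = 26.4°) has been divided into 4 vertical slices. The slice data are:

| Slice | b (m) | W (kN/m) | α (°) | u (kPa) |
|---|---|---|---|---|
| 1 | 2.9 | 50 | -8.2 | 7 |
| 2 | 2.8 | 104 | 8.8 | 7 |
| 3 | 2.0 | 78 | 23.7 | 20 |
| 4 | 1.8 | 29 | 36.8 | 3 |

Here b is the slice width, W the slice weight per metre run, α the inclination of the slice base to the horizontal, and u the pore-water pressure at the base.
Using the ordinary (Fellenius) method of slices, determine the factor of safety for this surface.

Ordinary method of slices: FS = Σ[c'·Δl_i + (W_i cosα_i − u_i·Δl_i)·tanφ'] / Σ W_i sinα_i, with Δl_i = b_i / cosα_i.
Slice 1: Δl = 2.9/cos(-8.2°) = 2.930 m; N'_1 = 50·cos(-8.2°) − 7·2.930 = 29.0; c'Δl = 32.82; W sinα = -7.1
Slice 2: Δl = 2.8/cos8.8° = 2.833 m; N'_2 = 104·cos8.8° − 7·2.833 = 82.9; c'Δl = 31.73; W sinα = 15.9
Slice 3: Δl = 2.0/cos23.7° = 2.184 m; N'_3 = 78·cos23.7° − 20·2.184 = 27.7; c'Δl = 24.46; W sinα = 31.4
Slice 4: Δl = 1.8/cos36.8° = 2.248 m; N'_4 = 29·cos36.8° − 3·2.248 = 16.5; c'Δl = 25.18; W sinα = 17.4
Σc'Δl = 114.2 kN/m; ΣN' = 156.1 kN/m; ΣW sinα = 57.5 kN/m
Resisting = 114.2 + 156.1·tan26.4° = 114.2 + 77.5 = 191.7 kN/m
FS = 191.7 / 57.5 = 3.334

FS = 3.33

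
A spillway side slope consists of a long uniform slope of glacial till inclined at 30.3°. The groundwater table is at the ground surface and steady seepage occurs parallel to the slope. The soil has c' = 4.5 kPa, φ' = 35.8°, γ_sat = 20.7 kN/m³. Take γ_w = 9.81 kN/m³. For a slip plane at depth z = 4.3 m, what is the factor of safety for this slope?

FS = 0.77

With seepage parallel to the slope and the water table at the surface, the effective normal stress on the slip plane uses the buoyant unit weight γ' = γ_sat − γ_w while the driving shear stress uses γ_sat:
FS = [c' + γ' z cos²β tanφ'] / [γ_sat z sinβ cosβ]
γ' = 20.7 − 9.81 = 10.89 kN/m³
Numerator = 4.5 + 10.89·4.3·cos²30.3°·tan35.8° = 4.5 + 10.89·4.3·0.7455·0.7212 = 29.676 kPa
Denominator = 20.7·4.3·sin30.3°·cos30.3° = 20.7·4.3·0.5045·0.8634 = 38.773 kPa
FS = 29.676 / 38.773 = 0.765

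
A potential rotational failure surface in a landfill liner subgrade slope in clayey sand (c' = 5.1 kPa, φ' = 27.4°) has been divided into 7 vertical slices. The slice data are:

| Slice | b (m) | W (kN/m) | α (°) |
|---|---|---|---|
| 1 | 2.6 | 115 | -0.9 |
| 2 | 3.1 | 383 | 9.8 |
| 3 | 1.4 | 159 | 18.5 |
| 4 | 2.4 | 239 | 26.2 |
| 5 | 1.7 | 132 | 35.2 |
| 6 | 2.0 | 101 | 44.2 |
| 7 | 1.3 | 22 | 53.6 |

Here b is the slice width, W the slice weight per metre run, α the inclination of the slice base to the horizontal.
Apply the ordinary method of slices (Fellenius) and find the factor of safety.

FS = 1.65

Ordinary method of slices: FS = Σ[c'·Δl_i + (W_i cosα_i)·tanφ'] / Σ W_i sinα_i, with Δl_i = b_i / cosα_i.
Slice 1: Δl = 2.6/cos(-0.9°) = 2.600 m; N'_1 = 115·cos(-0.9°) = 115.0; c'Δl = 13.26; W sinα = -1.8
Slice 2: Δl = 3.1/cos9.8° = 3.146 m; N'_2 = 383·cos9.8° = 377.4; c'Δl = 16.04; W sinα = 65.2
Slice 3: Δl = 1.4/cos18.5° = 1.476 m; N'_3 = 159·cos18.5° = 150.8; c'Δl = 7.53; W sinα = 50.5
Slice 4: Δl = 2.4/cos26.2° = 2.675 m; N'_4 = 239·cos26.2° = 214.4; c'Δl = 13.64; W sinα = 105.5
Slice 5: Δl = 1.7/cos35.2° = 2.080 m; N'_5 = 132·cos35.2° = 107.9; c'Δl = 10.61; W sinα = 76.1
Slice 6: Δl = 2.0/cos44.2° = 2.790 m; N'_6 = 101·cos44.2° = 72.4; c'Δl = 14.23; W sinα = 70.4
Slice 7: Δl = 1.3/cos53.6° = 2.191 m; N'_7 = 22·cos53.6° = 13.1; c'Δl = 11.17; W sinα = 17.7
Σc'Δl = 86.5 kN/m; ΣN' = 1051.0 kN/m; ΣW sinα = 383.6 kN/m
Resisting = 86.5 + 1051.0·tan27.4° = 86.5 + 544.8 = 631.2 kN/m
FS = 631.2 / 383.6 = 1.646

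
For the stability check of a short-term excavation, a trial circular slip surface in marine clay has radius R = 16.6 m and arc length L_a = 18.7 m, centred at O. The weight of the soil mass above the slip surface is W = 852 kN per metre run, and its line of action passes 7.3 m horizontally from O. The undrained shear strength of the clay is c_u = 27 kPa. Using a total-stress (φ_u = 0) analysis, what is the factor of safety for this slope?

Taking moments about the centre O, the resisting moment is provided by the undrained shear strength acting along the arc:
M_R = c_u·L_a·R = 27·18.70·16.6 = 8381.3 kN·m/m
M_D = W·d = 852·7.3 = 6219.6 kN·m/m
FS = M_R / M_D = 8381.3 / 6219.6 = 1.348

FS = 1.35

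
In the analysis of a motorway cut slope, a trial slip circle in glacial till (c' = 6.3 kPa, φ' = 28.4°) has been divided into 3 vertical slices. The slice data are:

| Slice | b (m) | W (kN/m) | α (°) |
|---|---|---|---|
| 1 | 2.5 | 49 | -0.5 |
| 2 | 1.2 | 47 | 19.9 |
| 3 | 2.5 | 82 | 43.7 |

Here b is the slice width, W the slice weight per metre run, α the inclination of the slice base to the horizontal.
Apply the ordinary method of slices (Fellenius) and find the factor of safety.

FS = 1.77

Ordinary method of slices: FS = Σ[c'·Δl_i + (W_i cosα_i)·tanφ'] / Σ W_i sinα_i, with Δl_i = b_i / cosα_i.
Slice 1: Δl = 2.5/cos(-0.5°) = 2.500 m; N'_1 = 49·cos(-0.5°) = 49.0; c'Δl = 15.75; W sinα = -0.4
Slice 2: Δl = 1.2/cos19.9° = 1.276 m; N'_2 = 47·cos19.9° = 44.2; c'Δl = 8.04; W sinα = 16.0
Slice 3: Δl = 2.5/cos43.7° = 3.458 m; N'_3 = 82·cos43.7° = 59.3; c'Δl = 21.79; W sinα = 56.7
Σc'Δl = 45.6 kN/m; ΣN' = 152.5 kN/m; ΣW sinα = 72.2 kN/m
Resisting = 45.6 + 152.5·tan28.4° = 45.6 + 82.4 = 128.0 kN/m
FS = 128.0 / 72.2 = 1.773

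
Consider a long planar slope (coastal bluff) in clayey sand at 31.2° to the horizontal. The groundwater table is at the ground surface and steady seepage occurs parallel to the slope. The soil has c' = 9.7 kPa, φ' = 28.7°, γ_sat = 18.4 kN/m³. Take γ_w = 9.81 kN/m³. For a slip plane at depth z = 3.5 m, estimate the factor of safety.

With seepage parallel to the slope and the water table at the surface, the effective normal stress on the slip plane uses the buoyant unit weight γ' = γ_sat − γ_w while the driving shear stress uses γ_sat:
FS = [c' + γ' z cos²β tanφ'] / [γ_sat z sinβ cosβ]
γ' = 18.4 − 9.81 = 8.59 kN/m³
Numerator = 9.7 + 8.59·3.5·cos²31.2°·tan28.7° = 9.7 + 8.59·3.5·0.7316·0.5475 = 21.743 kPa
Denominator = 18.4·3.5·sin31.2°·cos31.2° = 18.4·3.5·0.5180·0.8554 = 28.536 kPa
FS = 21.743 / 28.536 = 0.762

FS = 0.76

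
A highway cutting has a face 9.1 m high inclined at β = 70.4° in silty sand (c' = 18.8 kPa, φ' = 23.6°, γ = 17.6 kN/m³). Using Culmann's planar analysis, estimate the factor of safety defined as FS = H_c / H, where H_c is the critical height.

H_c = (4c'/γ) · sinβ cosφ' / [1 − cos(β − φ')]
    = (4·18.8/17.6) · sin70.4°·cos23.6° / [1 − cos46.8°]
    = 4.273 · 0.8633 / 0.3155 = 11.69 m
FS = H_c / H = 11.69 / 9.1 = 1.285

FS = 1.28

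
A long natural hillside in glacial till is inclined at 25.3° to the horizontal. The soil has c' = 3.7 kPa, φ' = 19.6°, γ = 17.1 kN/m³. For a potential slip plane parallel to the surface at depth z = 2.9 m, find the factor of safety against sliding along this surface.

FS = 0.95

For an infinite slope with a slip plane parallel to the surface (no pore pressure): FS = [c' + γz cos²β tanφ'] / [γz sinβ cosβ].
γz = 17.1·2.9 = 49.59 kN/m²
Numerator = 3.7 + 49.59·cos²25.3°·tan19.6° = 3.7 + 49.59·0.8174·0.3561 = 18.133 kPa
Denominator = 49.59·sin25.3°·cos25.3° = 49.59·0.4274·0.9041 = 19.160 kPa
FS = 18.133 / 19.160 = 0.946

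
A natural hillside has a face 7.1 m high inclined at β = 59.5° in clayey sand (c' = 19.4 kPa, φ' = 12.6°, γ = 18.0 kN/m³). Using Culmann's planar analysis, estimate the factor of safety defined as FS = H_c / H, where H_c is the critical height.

H_c = (4c'/γ) · sinβ cosφ' / [1 − cos(β − φ')]
    = (4·19.4/18.0) · sin59.5°·cos12.6° / [1 − cos46.9°]
    = 4.311 · 0.8409 / 0.3167 = 11.45 m
FS = H_c / H = 11.45 / 7.1 = 1.612

FS = 1.61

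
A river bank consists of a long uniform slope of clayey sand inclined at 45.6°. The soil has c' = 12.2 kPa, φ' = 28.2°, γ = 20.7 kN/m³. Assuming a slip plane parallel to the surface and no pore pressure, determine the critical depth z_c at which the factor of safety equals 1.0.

Setting FS = 1.00 in FS = [c' + γz cos²β tanφ'] / [γz sinβ cosβ] and solving for z:
z = c' / [γ cosβ (FS·sinβ − cosβ·tanφ')]
  = 12.2 / [20.7·cos45.6°·(1.00·sin45.6° − cos45.6°·tan28.2°)]
  = 12.2 / [20.7·0.6997·(1.00·0.7145 − 0.6997·0.5362)]
  = 12.2 / 4.9143 = 2.483 m

z_c = 2.48 m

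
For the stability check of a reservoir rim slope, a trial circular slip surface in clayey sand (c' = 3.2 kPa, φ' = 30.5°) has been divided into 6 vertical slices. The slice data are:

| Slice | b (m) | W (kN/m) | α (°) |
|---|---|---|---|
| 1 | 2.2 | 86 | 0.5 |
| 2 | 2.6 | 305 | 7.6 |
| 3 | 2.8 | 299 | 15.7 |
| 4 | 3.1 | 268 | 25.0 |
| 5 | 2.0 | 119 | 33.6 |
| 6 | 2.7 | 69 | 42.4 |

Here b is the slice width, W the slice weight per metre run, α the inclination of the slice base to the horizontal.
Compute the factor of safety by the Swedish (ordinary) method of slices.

FS = 1.97

Ordinary method of slices: FS = Σ[c'·Δl_i + (W_i cosα_i)·tanφ'] / Σ W_i sinα_i, with Δl_i = b_i / cosα_i.
Slice 1: Δl = 2.2/cos0.5° = 2.200 m; N'_1 = 86·cos0.5° = 86.0; c'Δl = 7.04; W sinα = 0.8
Slice 2: Δl = 2.6/cos7.6° = 2.623 m; N'_2 = 305·cos7.6° = 302.3; c'Δl = 8.39; W sinα = 40.3
Slice 3: Δl = 2.8/cos15.7° = 2.909 m; N'_3 = 299·cos15.7° = 287.8; c'Δl = 9.31; W sinα = 80.9
Slice 4: Δl = 3.1/cos25.0° = 3.420 m; N'_4 = 268·cos25.0° = 242.9; c'Δl = 10.95; W sinα = 113.3
Slice 5: Δl = 2.0/cos33.6° = 2.401 m; N'_5 = 119·cos33.6° = 99.1; c'Δl = 7.68; W sinα = 65.9
Slice 6: Δl = 2.7/cos42.4° = 3.656 m; N'_6 = 69·cos42.4° = 51.0; c'Δl = 11.70; W sinα = 46.5
Σc'Δl = 55.1 kN/m; ΣN' = 1069.1 kN/m; ΣW sinα = 347.6 kN/m
Resisting = 55.1 + 1069.1·tan30.5° = 55.1 + 629.8 = 684.8 kN/m
FS = 684.8 / 347.6 = 1.970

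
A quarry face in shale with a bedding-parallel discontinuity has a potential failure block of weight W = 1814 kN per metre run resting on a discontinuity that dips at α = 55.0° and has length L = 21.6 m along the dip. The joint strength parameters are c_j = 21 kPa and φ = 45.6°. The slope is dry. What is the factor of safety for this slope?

Resolving the block weight along and normal to the plane and applying the Mohr–Coulomb strength on the joint:
N' = W cosα = 1814·cos55.0° = 1040.5 kN/m
Driving force T = W sinα = 1814·sin55.0° = 1485.9 kN/m
Resisting force R = c_j·L + N'·tanφ = 21·21.6 + 1040.5·tan45.6° = 453.6 + 1062.5 = 1516.1 kN/m
FS = R / T = 1516.1 / 1485.9 = 1.020

FS = 1.02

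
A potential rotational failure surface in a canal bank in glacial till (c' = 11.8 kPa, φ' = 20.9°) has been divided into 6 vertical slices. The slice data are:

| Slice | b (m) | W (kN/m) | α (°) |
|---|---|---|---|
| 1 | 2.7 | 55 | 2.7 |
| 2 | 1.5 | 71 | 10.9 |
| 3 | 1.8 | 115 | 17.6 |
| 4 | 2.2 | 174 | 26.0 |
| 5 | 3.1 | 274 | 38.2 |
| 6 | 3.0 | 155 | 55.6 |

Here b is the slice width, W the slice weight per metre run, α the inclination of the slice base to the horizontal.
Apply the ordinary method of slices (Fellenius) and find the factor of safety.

FS = 1.12

Ordinary method of slices: FS = Σ[c'·Δl_i + (W_i cosα_i)·tanφ'] / Σ W_i sinα_i, with Δl_i = b_i / cosα_i.
Slice 1: Δl = 2.7/cos2.7° = 2.703 m; N'_1 = 55·cos2.7° = 54.9; c'Δl = 31.90; W sinα = 2.6
Slice 2: Δl = 1.5/cos10.9° = 1.528 m; N'_2 = 71·cos10.9° = 69.7; c'Δl = 18.03; W sinα = 13.4
Slice 3: Δl = 1.8/cos17.6° = 1.888 m; N'_3 = 115·cos17.6° = 109.6; c'Δl = 22.28; W sinα = 34.8
Slice 4: Δl = 2.2/cos26.0° = 2.448 m; N'_4 = 174·cos26.0° = 156.4; c'Δl = 28.88; W sinα = 76.3
Slice 5: Δl = 3.1/cos38.2° = 3.945 m; N'_5 = 274·cos38.2° = 215.3; c'Δl = 46.55; W sinα = 169.4
Slice 6: Δl = 3.0/cos55.6° = 5.310 m; N'_6 = 155·cos55.6° = 87.6; c'Δl = 62.66; W sinα = 127.9
Σc'Δl = 210.3 kN/m; ΣN' = 693.6 kN/m; ΣW sinα = 424.4 kN/m
Resisting = 210.3 + 693.6·tan20.9° = 210.3 + 264.8 = 475.1 kN/m
FS = 475.1 / 424.4 = 1.120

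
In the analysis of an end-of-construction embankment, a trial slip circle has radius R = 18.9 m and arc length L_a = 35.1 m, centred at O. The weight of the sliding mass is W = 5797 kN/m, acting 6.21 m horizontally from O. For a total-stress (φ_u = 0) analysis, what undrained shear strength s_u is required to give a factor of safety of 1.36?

s_u = 73.8 kPa

FS = s_u·L_a·R / (W·d), so s_u = FS·W·d / (L_a·R).
s_u = 1.36·5797·6.21 / (35.10·18.9) = 48959.1 / 663.39 = 73.80 kPa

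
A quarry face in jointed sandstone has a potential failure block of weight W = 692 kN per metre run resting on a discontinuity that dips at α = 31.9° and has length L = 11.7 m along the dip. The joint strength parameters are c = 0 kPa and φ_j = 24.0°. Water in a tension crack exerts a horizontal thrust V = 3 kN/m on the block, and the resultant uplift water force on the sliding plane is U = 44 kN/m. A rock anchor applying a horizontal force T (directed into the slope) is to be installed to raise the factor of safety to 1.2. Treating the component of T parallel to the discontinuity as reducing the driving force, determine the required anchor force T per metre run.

T = 160 kN/m

Resolving forces along and normal to the sliding plane, with the horizontal anchor force T adding T·sinα to the effective normal force and T·cosα acting up the plane against the driving force:
FS = [cL + (W cosα − U − V sinα + T sinα) tanφ_j] / [W sinα + V cosα − T cosα]
Without the anchor: N' = 541.9 kN/m, driving T_d = 368.2 kN/m, resisting R = 0·11.7 + 541.9·tan24.0° = 241.3 kN/m, FS = 0.66.
Setting FS = 1.2 and solving for T:
1.2·(368.2 − T cos31.9°) = 241.3 + T sin31.9°·tan24.0°
T·(sin31.9°·tan24.0° + 1.2·cos31.9°) = 1.2·368.2 − 241.3
T·(0.5284·0.4452 + 1.2·0.8490) = 441.9 − 241.3 = 200.6
T·1.2540 = 200.6
T = 160.0 kN/m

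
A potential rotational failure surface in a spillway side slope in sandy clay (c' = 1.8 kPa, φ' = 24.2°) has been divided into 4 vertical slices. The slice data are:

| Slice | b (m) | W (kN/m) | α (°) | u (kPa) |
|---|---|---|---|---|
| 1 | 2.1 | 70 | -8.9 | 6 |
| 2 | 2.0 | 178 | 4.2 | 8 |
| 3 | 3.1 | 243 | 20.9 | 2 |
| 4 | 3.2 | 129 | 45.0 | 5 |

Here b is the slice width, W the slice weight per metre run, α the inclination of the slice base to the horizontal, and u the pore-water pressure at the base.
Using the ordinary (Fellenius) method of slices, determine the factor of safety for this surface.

Ordinary method of slices: FS = Σ[c'·Δl_i + (W_i cosα_i − u_i·Δl_i)·tanφ'] / Σ W_i sinα_i, with Δl_i = b_i / cosα_i.
Slice 1: Δl = 2.1/cos(-8.9°) = 2.126 m; N'_1 = 70·cos(-8.9°) − 6·2.126 = 56.4; c'Δl = 3.83; W sinα = -10.8
Slice 2: Δl = 2.0/cos4.2° = 2.005 m; N'_2 = 178·cos4.2° − 8·2.005 = 161.5; c'Δl = 3.61; W sinα = 13.0
Slice 3: Δl = 3.1/cos20.9° = 3.318 m; N'_3 = 243·cos20.9° − 2·3.318 = 220.4; c'Δl = 5.97; W sinα = 86.7
Slice 4: Δl = 3.2/cos45.0° = 4.525 m; N'_4 = 129·cos45.0° − 5·4.525 = 68.6; c'Δl = 8.15; W sinα = 91.2
Σc'Δl = 21.6 kN/m; ΣN' = 506.8 kN/m; ΣW sinα = 180.1 kN/m
Resisting = 21.6 + 506.8·tan24.2° = 21.6 + 227.8 = 249.3 kN/m
FS = 249.3 / 180.1 = 1.384

FS = 1.38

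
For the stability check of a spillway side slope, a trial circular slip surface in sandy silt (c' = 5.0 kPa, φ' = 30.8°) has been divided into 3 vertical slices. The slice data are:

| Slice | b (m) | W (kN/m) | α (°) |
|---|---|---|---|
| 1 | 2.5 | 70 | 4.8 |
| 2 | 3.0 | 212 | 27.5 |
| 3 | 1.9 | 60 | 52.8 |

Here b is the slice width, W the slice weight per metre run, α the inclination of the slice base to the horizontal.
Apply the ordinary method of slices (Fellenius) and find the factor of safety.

Ordinary method of slices: FS = Σ[c'·Δl_i + (W_i cosα_i)·tanφ'] / Σ W_i sinα_i, with Δl_i = b_i / cosα_i.
Slice 1: Δl = 2.5/cos4.8° = 2.509 m; N'_1 = 70·cos4.8° = 69.8; c'Δl = 12.54; W sinα = 5.9
Slice 2: Δl = 3.0/cos27.5° = 3.382 m; N'_2 = 212·cos27.5° = 188.0; c'Δl = 16.91; W sinα = 97.9
Slice 3: Δl = 1.9/cos52.8° = 3.143 m; N'_3 = 60·cos52.8° = 36.3; c'Δl = 15.71; W sinα = 47.8
Σc'Δl = 45.2 kN/m; ΣN' = 294.1 kN/m; ΣW sinα = 151.5 kN/m
Resisting = 45.2 + 294.1·tan30.8° = 45.2 + 175.3 = 220.5 kN/m
FS = 220.5 / 151.5 = 1.455

FS = 1.45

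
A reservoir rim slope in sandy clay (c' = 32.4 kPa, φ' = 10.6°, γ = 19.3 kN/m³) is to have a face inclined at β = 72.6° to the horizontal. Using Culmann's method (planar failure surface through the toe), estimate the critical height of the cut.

Culmann's analysis gives the critical failure plane at α_cr = (β + φ')/2 = (72.6 + 10.6)/2 = 41.6°, and the critical height
H_c = (4c'/γ) · sinβ cosφ' / [1 − cos(β − φ')]
    = (4·32.4/19.3) · sin72.6°·cos10.6° / [1 − cos(62.0°)]
    = 6.715 · 0.9542·0.9829 / [1 − 0.4695]
    = 6.715 · 0.9380 / 0.5305
    = 11.87 m

H_c = 11.87 m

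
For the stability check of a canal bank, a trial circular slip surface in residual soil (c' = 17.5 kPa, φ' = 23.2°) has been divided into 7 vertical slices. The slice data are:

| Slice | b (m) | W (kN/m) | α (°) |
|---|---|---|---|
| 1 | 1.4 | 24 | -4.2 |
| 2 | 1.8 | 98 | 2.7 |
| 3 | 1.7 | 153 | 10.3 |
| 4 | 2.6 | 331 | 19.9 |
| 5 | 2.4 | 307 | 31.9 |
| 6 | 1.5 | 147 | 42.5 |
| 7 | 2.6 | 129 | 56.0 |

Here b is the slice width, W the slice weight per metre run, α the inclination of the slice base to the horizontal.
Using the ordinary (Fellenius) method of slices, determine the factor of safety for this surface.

Ordinary method of slices: FS = Σ[c'·Δl_i + (W_i cosα_i)·tanφ'] / Σ W_i sinα_i, with Δl_i = b_i / cosα_i.
Slice 1: Δl = 1.4/cos(-4.2°) = 1.404 m; N'_1 = 24·cos(-4.2°) = 23.9; c'Δl = 24.57; W sinα = -1.8
Slice 2: Δl = 1.8/cos2.7° = 1.802 m; N'_2 = 98·cos2.7° = 97.9; c'Δl = 31.54; W sinα = 4.6
Slice 3: Δl = 1.7/cos10.3° = 1.728 m; N'_3 = 153·cos10.3° = 150.5; c'Δl = 30.24; W sinα = 27.4
Slice 4: Δl = 2.6/cos19.9° = 2.765 m; N'_4 = 331·cos19.9° = 311.2; c'Δl = 48.39; W sinα = 112.7
Slice 5: Δl = 2.4/cos31.9° = 2.827 m; N'_5 = 307·cos31.9° = 260.6; c'Δl = 49.47; W sinα = 162.2
Slice 6: Δl = 1.5/cos42.5° = 2.035 m; N'_6 = 147·cos42.5° = 108.4; c'Δl = 35.60; W sinα = 99.3
Slice 7: Δl = 2.6/cos56.0° = 4.650 m; N'_7 = 129·cos56.0° = 72.1; c'Δl = 81.37; W sinα = 106.9
Σc'Δl = 301.2 kN/m; ΣN' = 1024.7 kN/m; ΣW sinα = 511.4 kN/m
Resisting = 301.2 + 1024.7·tan23.2° = 301.2 + 439.2 = 740.4 kN/m
FS = 740.4 / 511.4 = 1.448

FS = 1.45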